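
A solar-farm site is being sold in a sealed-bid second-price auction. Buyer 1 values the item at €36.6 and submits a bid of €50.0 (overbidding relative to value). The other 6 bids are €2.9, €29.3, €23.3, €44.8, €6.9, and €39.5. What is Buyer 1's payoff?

-€8.2

Highest competing bid: €44.8.
Buyer 1's bid €50.0 is the highest overall, so Buyer 1 wins and pays the second-highest bid, €44.8.
Payoff = value − price = €36.6 − €44.8 = -€8.2.
Overbidding won the item at a price above value — truthful bidding would have avoided this loss.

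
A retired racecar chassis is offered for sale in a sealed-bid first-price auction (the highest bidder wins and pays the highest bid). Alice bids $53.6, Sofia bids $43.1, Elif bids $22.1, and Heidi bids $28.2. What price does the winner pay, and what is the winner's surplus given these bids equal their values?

Sorted high to low: Alice $53.6 > Sofia $43.1 > Heidi $28.2 > Elif $22.1.
Alice is the highest bidder, so Alice wins.
Under the first-price rule, the price is the highest bid: $53.6.
Surplus = $53.6 − $53.6 = $0.0.

The winner pays $53.6 for a surplus of $0.0.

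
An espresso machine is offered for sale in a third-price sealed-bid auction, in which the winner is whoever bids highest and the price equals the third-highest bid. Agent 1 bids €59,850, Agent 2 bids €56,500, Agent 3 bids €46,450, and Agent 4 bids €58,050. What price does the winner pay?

The winner pays €56,500.

Sorted high to low: Agent 1 €59,850 > Agent 4 €58,050 > Agent 2 €56,500 > Agent 3 €46,450.
Agent 1 is the highest bidder, so Agent 1 wins.
Under the third-price rule, the price is the third-highest bid: €56,500.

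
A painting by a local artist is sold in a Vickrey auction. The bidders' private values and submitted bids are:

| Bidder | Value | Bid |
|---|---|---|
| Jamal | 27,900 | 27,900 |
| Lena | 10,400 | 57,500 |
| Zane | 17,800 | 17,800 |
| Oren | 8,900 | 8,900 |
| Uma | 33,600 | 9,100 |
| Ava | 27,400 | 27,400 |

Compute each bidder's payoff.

Bids in descending order: Lena 57,500 > Jamal 27,900 > Ava 27,400 > Zane 17,800 > Uma 9,100 > Oren 8,900.
Lena has the top bid and wins; the price is the second-highest bid, 27,900.
Lena's payoff = 10,400 − 27,900 = -17,500. All other bidders lose, so their payoff is 0.

Payoffs: Jamal 0, Lena -17,500, Zane 0, Oren 0, Uma 0, Ava 0.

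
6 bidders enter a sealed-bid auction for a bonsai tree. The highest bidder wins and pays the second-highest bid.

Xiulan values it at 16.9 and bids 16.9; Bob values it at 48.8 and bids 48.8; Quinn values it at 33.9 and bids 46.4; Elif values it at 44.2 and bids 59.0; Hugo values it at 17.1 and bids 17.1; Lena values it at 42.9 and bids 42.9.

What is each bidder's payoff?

Payoffs: Xiulan 0.0, Bob 0.0, Quinn 0.0, Elif -4.6, Hugo 0.0, Lena 0.0.

Sorted high to low: Elif 59.0 > Bob 48.8 > Quinn 46.4 > Lena 42.9 > Hugo 17.1 > Xiulan 16.9.
Elif has the top bid and wins; the price is the second-highest bid, 48.8.
Elif's payoff = 44.2 − 48.8 = -4.6. All other bidders lose, so their payoff is 0.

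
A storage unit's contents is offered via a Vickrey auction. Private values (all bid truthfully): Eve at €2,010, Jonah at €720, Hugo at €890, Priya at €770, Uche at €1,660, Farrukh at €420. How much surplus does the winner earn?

Ranking the bids: Eve €2,010 > Uche €1,660 > Hugo €890 > Priya €770 > Jonah €720 > Farrukh €420.
Eve wins with the top bid and pays the second-highest, €1,660.
Surplus = €2,010 − €1,660 = €350.

Winner's surplus: €350.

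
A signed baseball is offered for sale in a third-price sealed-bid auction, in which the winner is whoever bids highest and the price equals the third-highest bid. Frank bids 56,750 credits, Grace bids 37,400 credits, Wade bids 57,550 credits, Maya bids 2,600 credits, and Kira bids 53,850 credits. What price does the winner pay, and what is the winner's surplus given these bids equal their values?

Bids in descending order: Wade 57,550 credits, then Frank 56,750 credits, then Kira 53,850 credits, then Grace 37,400 credits, then Maya 2,600 credits.
Wade is the highest bidder, so Wade wins.
Under the third-price rule, the price is the third-highest bid: 53,850 credits.
Surplus = 57,550 credits − 53,850 credits = 3,700 credits.

The winner pays 53,850 credits for a surplus of 3,700 credits.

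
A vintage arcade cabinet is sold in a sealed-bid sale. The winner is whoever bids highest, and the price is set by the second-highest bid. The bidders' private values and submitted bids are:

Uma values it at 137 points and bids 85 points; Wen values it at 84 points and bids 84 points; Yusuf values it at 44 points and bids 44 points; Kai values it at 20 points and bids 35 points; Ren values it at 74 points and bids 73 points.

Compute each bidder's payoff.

Ordered from highest: Uma 85 points > Wen 84 points > Ren 73 points > Yusuf 44 points > Kai 35 points.
Uma has the top bid and wins; the price is the second-highest bid, 84 points.
Uma's payoff = 137 points − 84 points = 53 points. All other bidders lose, so their payoff is 0.

Uma 53 points, Wen 0 points, Yusuf 0 points, Kai 0 points, Ren 0 points.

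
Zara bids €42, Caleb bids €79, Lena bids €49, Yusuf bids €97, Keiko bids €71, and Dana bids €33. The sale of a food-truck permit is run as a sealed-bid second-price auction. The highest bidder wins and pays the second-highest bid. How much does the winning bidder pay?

The winner pays €79.

Sorted high to low: Yusuf €97, then Caleb €79, then Keiko €71, then Lena €49, then Zara €42, then Dana €33.
Yusuf has the highest bid, so Yusuf wins.
The second-highest bid is €79, so that is what Yusuf pays.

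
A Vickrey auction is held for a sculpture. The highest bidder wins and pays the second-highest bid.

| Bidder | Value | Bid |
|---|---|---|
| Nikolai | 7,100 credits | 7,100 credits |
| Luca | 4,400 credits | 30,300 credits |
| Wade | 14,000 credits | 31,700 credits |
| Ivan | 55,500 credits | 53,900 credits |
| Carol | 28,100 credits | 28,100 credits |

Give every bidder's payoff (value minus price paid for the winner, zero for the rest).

Bids in descending order: Ivan 53,900 credits; Wade 31,700 credits; Luca 30,300 credits; Carol 28,100 credits; Nikolai 7,100 credits.
Ivan has the top bid and wins; the price is the second-highest bid, 31,700 credits.
Ivan's payoff = 55,500 credits − 31,700 credits = 23,800 credits. All other bidders lose, so their payoff is 0.

Nikolai 0 credits, Luca 0 credits, Wade 0 credits, Ivan 23,800 credits, Carol 0 credits.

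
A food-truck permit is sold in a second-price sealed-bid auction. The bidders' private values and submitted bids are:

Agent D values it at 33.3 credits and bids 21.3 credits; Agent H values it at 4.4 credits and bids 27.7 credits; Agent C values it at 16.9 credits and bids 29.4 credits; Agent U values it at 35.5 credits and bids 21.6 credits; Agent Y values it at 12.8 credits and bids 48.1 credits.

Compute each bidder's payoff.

Ordered from highest: Agent Y 48.1 credits; Agent C 29.4 credits; Agent H 27.7 credits; Agent U 21.6 credits; Agent D 21.3 credits.
Agent Y has the top bid and wins; the price is the second-highest bid, 29.4 credits.
Agent Y's payoff = 12.8 credits − 29.4 credits = -16.6 credits. All other bidders lose, so their payoff is 0.

Agent D 0.0 credits, Agent H 0.0 credits, Agent C 0.0 credits, Agent U 0.0 credits, Agent Y -16.6 credits.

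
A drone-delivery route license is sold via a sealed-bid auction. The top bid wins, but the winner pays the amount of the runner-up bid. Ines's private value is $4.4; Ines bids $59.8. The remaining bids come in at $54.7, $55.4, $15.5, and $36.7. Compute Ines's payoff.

Highest competing bid: $55.4.
Ines's bid $59.8 is the highest overall, so Ines wins and pays the second-highest bid, $55.4.
Payoff = value − price = $4.4 − $55.4 = -$51.0.

Payoff = -$51.0.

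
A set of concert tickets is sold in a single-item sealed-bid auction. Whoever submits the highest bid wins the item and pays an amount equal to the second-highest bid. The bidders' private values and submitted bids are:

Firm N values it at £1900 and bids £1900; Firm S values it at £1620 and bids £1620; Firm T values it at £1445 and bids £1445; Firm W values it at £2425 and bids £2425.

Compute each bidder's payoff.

Ranking the bids: Firm W £2425 > Firm N £1900 > Firm S £1620 > Firm T £1445.
Firm W has the top bid and wins; the price is the second-highest bid, £1900.
Firm W's payoff = £2425 − £1900 = £525. All other bidders lose, so their payoff is 0.

Payoffs: Firm N £0, Firm S £0, Firm T £0, Firm W £525.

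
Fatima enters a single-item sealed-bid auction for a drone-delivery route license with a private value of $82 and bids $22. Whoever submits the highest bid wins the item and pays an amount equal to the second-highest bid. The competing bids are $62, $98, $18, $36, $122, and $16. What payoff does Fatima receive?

Fatima's payoff: $0.

Highest competing bid: $122.
Fatima's bid $22 is not the highest, so Fatima loses, pays nothing, and earns zero payoff.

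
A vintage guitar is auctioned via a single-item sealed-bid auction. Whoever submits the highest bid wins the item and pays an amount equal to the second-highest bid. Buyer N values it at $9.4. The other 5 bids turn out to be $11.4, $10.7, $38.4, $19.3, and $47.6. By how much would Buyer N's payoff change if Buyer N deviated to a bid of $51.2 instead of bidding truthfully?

-$38.2

The highest competing bid is $47.6.
Bidding truthfully at $9.4: the top bid is $47.6 (a rival), so Buyer N loses. Payoff = $0.0.
Bidding $51.2: Buyer N has the top bid, wins, and pays the second-highest bid $47.6. Payoff = $9.4 − $47.6 = -$38.2.
Change = -$38.2 − $0.0 = -$38.2.
This is the dominant-strategy logic: truthful bidding weakly beats any alternative.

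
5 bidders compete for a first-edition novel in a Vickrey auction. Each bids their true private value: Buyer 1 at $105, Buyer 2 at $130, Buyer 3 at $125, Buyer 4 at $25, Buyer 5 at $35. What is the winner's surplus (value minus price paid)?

Sorted high to low: Buyer 2 $130, then Buyer 3 $125, then Buyer 1 $105, then Buyer 5 $35, then Buyer 4 $25.
Buyer 2 wins with the top bid and pays the second-highest, $125.
Surplus = $130 − $125 = $5.

Winner's surplus: $5.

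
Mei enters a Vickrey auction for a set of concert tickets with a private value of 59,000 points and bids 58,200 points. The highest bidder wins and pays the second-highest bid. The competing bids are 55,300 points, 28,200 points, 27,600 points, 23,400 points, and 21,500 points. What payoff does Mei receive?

Highest competing bid: 55,300 points.
Mei's bid 58,200 points is the highest overall, so Mei wins and pays the second-highest bid, 55,300 points.
Payoff = value − price = 59,000 points − 55,300 points = 3,700 points.

Mei's payoff: 3,700 points.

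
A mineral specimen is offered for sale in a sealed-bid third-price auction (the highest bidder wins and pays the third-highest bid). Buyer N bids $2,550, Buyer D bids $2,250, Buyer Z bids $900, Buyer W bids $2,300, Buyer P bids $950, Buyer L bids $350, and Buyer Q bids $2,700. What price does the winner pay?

Ranking the bids: Buyer Q $2,700 > Buyer N $2,550 > Buyer W $2,300 > Buyer D $2,250 > Buyer P $950 > Buyer Z $900 > Buyer L $350.
Buyer Q is the highest bidder, so Buyer Q wins.
Under the third-price rule, the price is the third-highest bid: $2,300.

$2,300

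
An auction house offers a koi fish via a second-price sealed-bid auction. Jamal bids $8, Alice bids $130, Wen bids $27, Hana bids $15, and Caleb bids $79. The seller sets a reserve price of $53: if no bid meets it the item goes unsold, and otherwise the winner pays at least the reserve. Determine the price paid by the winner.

The winner pays $79.

Ordered from highest: Alice $130, then Caleb $79, then Wen $27, then Hana $15, then Jamal $8.
Alice has the highest bid, so Alice wins.
The second-highest bid is $79, which exceeds the reserve, so that sets the price.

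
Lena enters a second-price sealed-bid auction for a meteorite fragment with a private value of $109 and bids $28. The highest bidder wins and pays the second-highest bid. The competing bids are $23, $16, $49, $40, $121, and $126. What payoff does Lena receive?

Highest competing bid: $126.
Lena's bid $28 is not the highest, so Lena loses, pays nothing, and earns zero payoff.

Lena's payoff: $0.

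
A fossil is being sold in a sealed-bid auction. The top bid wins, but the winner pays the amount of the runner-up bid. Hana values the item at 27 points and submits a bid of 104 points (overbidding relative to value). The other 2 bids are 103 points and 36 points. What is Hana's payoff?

Highest competing bid: 103 points.
Hana's bid 104 points is the highest overall, so Hana wins and pays the second-highest bid, 103 points.
Payoff = value − price = 27 points − 103 points = -76 points.
Overbidding won the item at a price above value — truthful bidding would have avoided this loss.

Hana's payoff: -76 points.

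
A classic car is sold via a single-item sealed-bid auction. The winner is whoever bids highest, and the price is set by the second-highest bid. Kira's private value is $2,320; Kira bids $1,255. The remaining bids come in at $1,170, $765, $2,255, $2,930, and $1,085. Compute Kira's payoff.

Highest competing bid: $2,930.
Kira's bid $1,255 is not the highest, so Kira loses, pays nothing, and earns zero payoff.

Kira's payoff: $0.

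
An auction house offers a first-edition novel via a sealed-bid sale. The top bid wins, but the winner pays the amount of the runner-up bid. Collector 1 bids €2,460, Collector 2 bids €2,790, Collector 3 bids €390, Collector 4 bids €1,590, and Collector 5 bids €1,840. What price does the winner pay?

Sorted high to low: Collector 2 €2,790; Collector 1 €2,460; Collector 5 €1,840; Collector 4 €1,590; Collector 3 €390.
Collector 2 has the highest bid, so Collector 2 wins.
The second-highest bid is €2,460, so that is what Collector 2 pays.

The winner pays €2,460.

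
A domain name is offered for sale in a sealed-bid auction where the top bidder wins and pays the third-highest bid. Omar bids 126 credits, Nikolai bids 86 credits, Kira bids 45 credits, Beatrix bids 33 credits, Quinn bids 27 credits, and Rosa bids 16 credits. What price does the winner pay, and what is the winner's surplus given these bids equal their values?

Ranking the bids: Omar 126 credits, then Nikolai 86 credits, then Kira 45 credits, then Beatrix 33 credits, then Quinn 27 credits, then Rosa 16 credits.
Omar is the highest bidder, so Omar wins.
Under the third-price rule, the price is the third-highest bid: 45 credits.
Surplus = 126 credits − 45 credits = 81 credits.

Price 45 credits; surplus 81 credits.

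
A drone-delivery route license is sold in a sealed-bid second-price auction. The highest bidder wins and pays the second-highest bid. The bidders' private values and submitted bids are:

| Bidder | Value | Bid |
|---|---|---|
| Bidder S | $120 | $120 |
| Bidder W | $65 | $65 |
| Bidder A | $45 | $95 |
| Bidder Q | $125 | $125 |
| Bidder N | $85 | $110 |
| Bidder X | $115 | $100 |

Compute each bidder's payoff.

Payoffs: Bidder S $0, Bidder W $0, Bidder A $0, Bidder Q $5, Bidder N $0, Bidder X $0.

Ranking the bids: Bidder Q $125; Bidder S $120; Bidder N $110; Bidder X $100; Bidder A $95; Bidder W $65.
Bidder Q has the top bid and wins; the price is the second-highest bid, $120.
Bidder Q's payoff = $125 − $120 = $5. All other bidders lose, so their payoff is 0.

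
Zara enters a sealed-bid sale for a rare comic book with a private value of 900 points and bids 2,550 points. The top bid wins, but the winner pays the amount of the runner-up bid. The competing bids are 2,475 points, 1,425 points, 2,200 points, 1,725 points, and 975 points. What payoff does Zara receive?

-1,575 points

Highest competing bid: 2,475 points.
Zara's bid 2,550 points is the highest overall, so Zara wins and pays the second-highest bid, 2,475 points.
Payoff = value − price = 900 points − 2,475 points = -1,575 points.
Overbidding won the item at a price above value — truthful bidding would have avoided this loss.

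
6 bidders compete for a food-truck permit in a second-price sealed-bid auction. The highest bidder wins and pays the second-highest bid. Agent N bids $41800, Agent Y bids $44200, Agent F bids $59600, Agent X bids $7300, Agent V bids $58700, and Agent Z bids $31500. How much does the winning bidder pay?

The winner pays $58700.

Bids in descending order: Agent F $59600; Agent V $58700; Agent Y $44200; Agent N $41800; Agent Z $31500; Agent X $7300.
Agent F has the highest bid, so Agent F wins.
The second-highest bid is $58700, so that is what Agent F pays.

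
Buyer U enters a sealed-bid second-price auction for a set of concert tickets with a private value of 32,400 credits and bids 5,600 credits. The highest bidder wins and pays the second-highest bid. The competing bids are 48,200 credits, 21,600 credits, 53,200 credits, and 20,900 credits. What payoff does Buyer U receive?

Buyer U's payoff: 0 credits.

Highest competing bid: 53,200 credits.
Buyer U's bid 5,600 credits is not the highest, so Buyer U loses, pays nothing, and earns zero payoff.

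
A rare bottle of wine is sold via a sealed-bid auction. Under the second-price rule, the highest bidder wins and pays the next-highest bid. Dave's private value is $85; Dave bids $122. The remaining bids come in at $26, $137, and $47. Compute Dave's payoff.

$0

Highest competing bid: $137.
Dave's bid $122 is not the highest, so Dave loses, pays nothing, and earns zero payoff.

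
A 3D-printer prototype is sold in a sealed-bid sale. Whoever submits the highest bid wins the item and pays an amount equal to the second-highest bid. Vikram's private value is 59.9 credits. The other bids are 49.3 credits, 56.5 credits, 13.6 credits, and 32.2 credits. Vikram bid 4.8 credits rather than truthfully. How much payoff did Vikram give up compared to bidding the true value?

Regret: 3.4 credits.

The highest competing bid is 56.5 credits.
Bidding truthfully at 59.9 credits: Vikram has the top bid, wins, and pays the second-highest bid 56.5 credits. Payoff = 59.9 credits − 56.5 credits = 3.4 credits.
Bidding 4.8 credits: the top bid is 56.5 credits (a rival), so Vikram loses. Payoff = 0.0 credits.
Regret = truthful payoff − actual payoff = 3.4 credits − 0.0 credits = 3.4 credits.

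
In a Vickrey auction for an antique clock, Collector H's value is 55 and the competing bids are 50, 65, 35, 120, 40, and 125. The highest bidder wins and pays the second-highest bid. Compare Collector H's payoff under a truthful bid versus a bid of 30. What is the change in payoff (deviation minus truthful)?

0

The highest competing bid is 125.
Bidding truthfully at 55: the top bid is 125 (a rival), so Collector H loses. Payoff = 0.
Bidding 30: the top bid is 125 (a rival), so Collector H loses. Payoff = 0.
Change = 0 − 0 = 0.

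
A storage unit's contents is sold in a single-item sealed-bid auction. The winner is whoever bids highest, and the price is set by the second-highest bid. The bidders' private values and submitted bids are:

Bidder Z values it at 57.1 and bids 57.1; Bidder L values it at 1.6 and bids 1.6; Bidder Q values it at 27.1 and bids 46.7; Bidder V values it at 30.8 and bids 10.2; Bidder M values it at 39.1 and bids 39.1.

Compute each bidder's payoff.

Payoffs: Bidder Z 10.4, Bidder L 0.0, Bidder Q 0.0, Bidder V 0.0, Bidder M 0.0.

Ranking the bids: Bidder Z 57.1 > Bidder Q 46.7 > Bidder M 39.1 > Bidder V 10.2 > Bidder L 1.6.
Bidder Z has the top bid and wins; the price is the second-highest bid, 46.7.
Bidder Z's payoff = 57.1 − 46.7 = 10.4. All other bidders lose, so their payoff is 0.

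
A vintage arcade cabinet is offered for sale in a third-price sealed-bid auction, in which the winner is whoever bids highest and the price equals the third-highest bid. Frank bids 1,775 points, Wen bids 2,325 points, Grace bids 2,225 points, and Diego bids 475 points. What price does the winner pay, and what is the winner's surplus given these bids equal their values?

Price 1,775 points; surplus 550 points.

Ranking the bids: Wen 2,325 points, then Grace 2,225 points, then Frank 1,775 points, then Diego 475 points.
Wen is the highest bidder, so Wen wins.
Under the third-price rule, the price is the third-highest bid: 1,775 points.
Surplus = 2,325 points − 1,775 points = 550 points.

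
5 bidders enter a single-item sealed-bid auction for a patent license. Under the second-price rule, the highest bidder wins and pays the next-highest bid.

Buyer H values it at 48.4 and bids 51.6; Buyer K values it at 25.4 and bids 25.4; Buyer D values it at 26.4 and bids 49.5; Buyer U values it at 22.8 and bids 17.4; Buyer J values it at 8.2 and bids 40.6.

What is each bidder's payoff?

Sorted high to low: Buyer H 51.6; Buyer D 49.5; Buyer J 40.6; Buyer K 25.4; Buyer U 17.4.
Buyer H has the top bid and wins; the price is the second-highest bid, 49.5.
Buyer H's payoff = 48.4 − 49.5 = -1.1. All other bidders lose, so their payoff is 0.

Payoffs: Buyer H -1.1, Buyer K 0.0, Buyer D 0.0, Buyer U 0.0, Buyer J 0.0.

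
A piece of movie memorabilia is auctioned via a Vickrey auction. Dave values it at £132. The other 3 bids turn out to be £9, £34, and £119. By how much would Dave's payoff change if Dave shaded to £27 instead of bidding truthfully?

The highest competing bid is £119.
Bidding truthfully at £132: Dave has the top bid, wins, and pays the second-highest bid £119. Payoff = £132 − £119 = £13.
Bidding £27: the top bid is £119 (a rival), so Dave loses. Payoff = £0.
Change = £0 − £13 = -£13.
Deviating from a truthful bid can only lose payoff in a second-price auction — never gain.

Payoff change: -£13.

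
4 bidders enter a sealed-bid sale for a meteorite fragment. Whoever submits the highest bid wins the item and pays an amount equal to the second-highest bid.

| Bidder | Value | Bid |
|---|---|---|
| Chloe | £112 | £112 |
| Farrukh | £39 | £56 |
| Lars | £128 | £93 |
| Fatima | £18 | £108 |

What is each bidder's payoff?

Bids in descending order: Chloe £112 > Fatima £108 > Lars £93 > Farrukh £56.
Chloe has the top bid and wins; the price is the second-highest bid, £108.
Chloe's payoff = £112 − £108 = £4. All other bidders lose, so their payoff is 0.

Chloe £4, Farrukh £0, Lars £0, Fatima £0.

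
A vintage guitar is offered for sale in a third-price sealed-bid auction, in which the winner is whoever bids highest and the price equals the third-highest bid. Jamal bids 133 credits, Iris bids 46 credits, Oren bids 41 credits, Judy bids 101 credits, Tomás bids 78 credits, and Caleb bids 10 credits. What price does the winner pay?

Ranking the bids: Jamal 133 credits > Judy 101 credits > Tomás 78 credits > Iris 46 credits > Oren 41 credits > Caleb 10 credits.
Jamal is the highest bidder, so Jamal wins.
Under the third-price rule, the price is the third-highest bid: 78 credits.

78 credits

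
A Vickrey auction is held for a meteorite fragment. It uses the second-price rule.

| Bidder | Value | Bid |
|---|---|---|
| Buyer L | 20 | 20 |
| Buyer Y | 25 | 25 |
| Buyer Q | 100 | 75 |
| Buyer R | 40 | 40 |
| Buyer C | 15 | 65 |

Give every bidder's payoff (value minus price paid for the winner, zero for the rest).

Ordered from highest: Buyer Q 75 > Buyer C 65 > Buyer R 40 > Buyer Y 25 > Buyer L 20.
Buyer Q has the top bid and wins; the price is the second-highest bid, 65.
Buyer Q's payoff = 100 − 65 = 35. All other bidders lose, so their payoff is 0.

Payoffs: Buyer L 0, Buyer Y 0, Buyer Q 35, Buyer R 0, Buyer C 0.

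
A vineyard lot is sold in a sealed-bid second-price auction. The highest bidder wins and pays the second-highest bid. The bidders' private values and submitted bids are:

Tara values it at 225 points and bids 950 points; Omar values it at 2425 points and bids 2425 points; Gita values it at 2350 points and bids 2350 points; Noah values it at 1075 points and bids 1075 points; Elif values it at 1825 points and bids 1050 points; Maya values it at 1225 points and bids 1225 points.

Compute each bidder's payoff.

Payoffs: Tara 0 points, Omar 75 points, Gita 0 points, Noah 0 points, Elif 0 points, Maya 0 points.

Sorted high to low: Omar 2425 points > Gita 2350 points > Maya 1225 points > Noah 1075 points > Elif 1050 points > Tara 950 points.
Omar has the top bid and wins; the price is the second-highest bid, 2350 points.
Omar's payoff = 2425 points − 2350 points = 75 points. All other bidders lose, so their payoff is 0.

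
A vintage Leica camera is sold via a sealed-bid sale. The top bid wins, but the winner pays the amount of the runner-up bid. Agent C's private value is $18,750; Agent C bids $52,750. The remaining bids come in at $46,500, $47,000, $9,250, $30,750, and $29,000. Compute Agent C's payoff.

Highest competing bid: $47,000.
Agent C's bid $52,750 is the highest overall, so Agent C wins and pays the second-highest bid, $47,000.
Payoff = value − price = $18,750 − $47,000 = -$28,250.

Payoff = -$28,250.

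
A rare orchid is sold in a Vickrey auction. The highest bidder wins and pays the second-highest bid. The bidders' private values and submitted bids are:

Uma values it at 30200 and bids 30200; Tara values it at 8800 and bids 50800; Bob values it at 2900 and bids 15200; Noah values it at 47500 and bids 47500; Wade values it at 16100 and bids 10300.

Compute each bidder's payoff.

Payoffs: Uma 0, Tara -38700, Bob 0, Noah 0, Wade 0.

Sorted high to low: Tara 50800; Noah 47500; Uma 30200; Bob 15200; Wade 10300.
Tara has the top bid and wins; the price is the second-highest bid, 47500.
Tara's payoff = 8800 − 47500 = -38700. All other bidders lose, so their payoff is 0.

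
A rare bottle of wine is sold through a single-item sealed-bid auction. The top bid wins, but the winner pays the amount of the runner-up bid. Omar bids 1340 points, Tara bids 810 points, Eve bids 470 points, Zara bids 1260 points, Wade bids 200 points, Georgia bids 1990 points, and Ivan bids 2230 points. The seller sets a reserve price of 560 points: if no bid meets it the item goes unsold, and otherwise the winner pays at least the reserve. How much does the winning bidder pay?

The winner pays 1990 points.

Sorted high to low: Ivan 2230 points > Georgia 1990 points > Omar 1340 points > Zara 1260 points > Tara 810 points > Eve 470 points > Wade 200 points.
Ivan has the highest bid, so Ivan wins.
The second-highest bid is 1990 points, which exceeds the reserve, so that sets the price.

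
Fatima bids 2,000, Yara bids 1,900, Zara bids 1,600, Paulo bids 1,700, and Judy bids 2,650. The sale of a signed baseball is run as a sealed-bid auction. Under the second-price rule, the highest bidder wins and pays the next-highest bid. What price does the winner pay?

The winner pays 2,000.

Ordered from highest: Judy 2,650; Fatima 2,000; Yara 1,900; Paulo 1,700; Zara 1,600.
Judy has the highest bid, so Judy wins.
The second-highest bid is 2,000, so that is what Judy pays.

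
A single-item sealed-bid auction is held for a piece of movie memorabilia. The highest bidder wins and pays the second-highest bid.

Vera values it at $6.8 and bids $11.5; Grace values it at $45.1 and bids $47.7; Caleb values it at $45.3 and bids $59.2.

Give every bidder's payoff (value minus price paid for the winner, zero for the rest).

Ordered from highest: Caleb $59.2, then Grace $47.7, then Vera $11.5.
Caleb has the top bid and wins; the price is the second-highest bid, $47.7.
Caleb's payoff = $45.3 − $47.7 = -$2.4. All other bidders lose, so their payoff is 0.

Payoffs: Vera $0.0, Grace $0.0, Caleb -$2.4.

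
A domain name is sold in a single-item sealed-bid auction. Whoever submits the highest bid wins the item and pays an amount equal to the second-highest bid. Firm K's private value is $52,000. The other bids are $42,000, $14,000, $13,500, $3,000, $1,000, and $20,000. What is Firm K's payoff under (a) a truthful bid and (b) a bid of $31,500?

Truthful: $10,000; alternative: $0.

The highest competing bid is $42,000.
Bidding truthfully at $52,000: Firm K has the top bid, wins, and pays the second-highest bid $42,000. Payoff = $52,000 − $42,000 = $10,000.
Bidding $31,500: the top bid is $42,000 (a rival), so Firm K loses. Payoff = $0.
Deviating from a truthful bid can only lose payoff in a second-price auction — never gain.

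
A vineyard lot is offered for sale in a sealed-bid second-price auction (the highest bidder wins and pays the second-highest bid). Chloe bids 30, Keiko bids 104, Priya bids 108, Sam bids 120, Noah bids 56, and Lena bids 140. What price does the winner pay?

Price paid: 120.

Sorted high to low: Lena 140; Sam 120; Priya 108; Keiko 104; Noah 56; Chloe 30.
Lena is the highest bidder, so Lena wins.
Under the second-price rule, the price is the second-highest bid: 120.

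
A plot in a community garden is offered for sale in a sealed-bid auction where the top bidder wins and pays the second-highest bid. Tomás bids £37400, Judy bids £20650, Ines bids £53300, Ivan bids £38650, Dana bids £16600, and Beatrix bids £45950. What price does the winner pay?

Ranking the bids: Ines £53300; Beatrix £45950; Ivan £38650; Tomás £37400; Judy £20650; Dana £16600.
Ines is the highest bidder, so Ines wins.
Under the second-price rule, the price is the second-highest bid: £45950.

The winner pays £45950.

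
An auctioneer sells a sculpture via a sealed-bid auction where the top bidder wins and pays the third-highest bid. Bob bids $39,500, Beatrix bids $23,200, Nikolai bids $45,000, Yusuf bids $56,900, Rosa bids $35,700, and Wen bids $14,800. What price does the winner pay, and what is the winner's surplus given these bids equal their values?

Ranking the bids: Yusuf $56,900, then Nikolai $45,000, then Bob $39,500, then Rosa $35,700, then Beatrix $23,200, then Wen $14,800.
Yusuf is the highest bidder, so Yusuf wins.
Under the third-price rule, the price is the third-highest bid: $39,500.
Surplus = $56,900 − $39,500 = $17,400.

Price $39,500; surplus $17,400.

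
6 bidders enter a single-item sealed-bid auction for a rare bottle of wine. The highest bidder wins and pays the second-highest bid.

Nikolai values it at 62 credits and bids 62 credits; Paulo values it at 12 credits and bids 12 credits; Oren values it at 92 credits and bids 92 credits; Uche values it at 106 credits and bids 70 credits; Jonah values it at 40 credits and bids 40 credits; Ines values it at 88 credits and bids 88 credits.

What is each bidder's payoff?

Payoffs: Nikolai 0 credits, Paulo 0 credits, Oren 4 credits, Uche 0 credits, Jonah 0 credits, Ines 0 credits.

Sorted high to low: Oren 92 credits > Ines 88 credits > Uche 70 credits > Nikolai 62 credits > Jonah 40 credits > Paulo 12 credits.
Oren has the top bid and wins; the price is the second-highest bid, 88 credits.
Oren's payoff = 92 credits − 88 credits = 4 credits. All other bidders lose, so their payoff is 0.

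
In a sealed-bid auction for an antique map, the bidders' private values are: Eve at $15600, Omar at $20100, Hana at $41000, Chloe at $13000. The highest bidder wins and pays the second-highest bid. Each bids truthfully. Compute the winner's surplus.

Winner's surplus: $20900.

Bids in descending order: Hana $41000, then Omar $20100, then Eve $15600, then Chloe $13000.
Hana wins with the top bid and pays the second-highest, $20100.
Surplus = $41000 − $20100 = $20900.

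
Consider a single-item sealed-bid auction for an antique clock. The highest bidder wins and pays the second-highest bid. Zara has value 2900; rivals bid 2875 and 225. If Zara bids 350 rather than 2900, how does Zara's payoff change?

The highest competing bid is 2875.
Bidding truthfully at 2900: Zara has the top bid, wins, and pays the second-highest bid 2875. Payoff = 2900 − 2875 = 25.
Bidding 350: the top bid is 2875 (a rival), so Zara loses. Payoff = 0.
Change = 0 − 25 = -25.

Payoff change: -25.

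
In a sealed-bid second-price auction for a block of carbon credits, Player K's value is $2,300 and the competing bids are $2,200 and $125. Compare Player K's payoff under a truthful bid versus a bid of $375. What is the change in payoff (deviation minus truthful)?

The highest competing bid is $2,200.
Bidding truthfully at $2,300: Player K has the top bid, wins, and pays the second-highest bid $2,200. Payoff = $2,300 − $2,200 = $100.
Bidding $375: the top bid is $2,200 (a rival), so Player K loses. Payoff = $0.
Change = $0 − $100 = -$100.

Change in payoff: -$100.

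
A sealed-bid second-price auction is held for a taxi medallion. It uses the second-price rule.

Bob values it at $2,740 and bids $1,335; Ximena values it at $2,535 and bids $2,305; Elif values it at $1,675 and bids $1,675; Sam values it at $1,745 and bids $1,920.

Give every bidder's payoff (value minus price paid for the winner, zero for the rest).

Ordered from highest: Ximena $2,305; Sam $1,920; Elif $1,675; Bob $1,335.
Ximena has the top bid and wins; the price is the second-highest bid, $1,920.
Ximena's payoff = $2,535 − $1,920 = $615. All other bidders lose, so their payoff is 0.

Payoffs: Bob $0, Ximena $615, Elif $0, Sam $0.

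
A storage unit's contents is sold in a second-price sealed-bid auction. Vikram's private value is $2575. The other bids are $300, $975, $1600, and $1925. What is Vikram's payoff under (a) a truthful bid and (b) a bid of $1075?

(a) $650  (b) $0

The highest competing bid is $1925.
Bidding truthfully at $2575: Vikram has the top bid, wins, and pays the second-highest bid $1925. Payoff = $2575 − $1925 = $650.
Bidding $1075: the top bid is $1925 (a rival), so Vikram loses. Payoff = $0.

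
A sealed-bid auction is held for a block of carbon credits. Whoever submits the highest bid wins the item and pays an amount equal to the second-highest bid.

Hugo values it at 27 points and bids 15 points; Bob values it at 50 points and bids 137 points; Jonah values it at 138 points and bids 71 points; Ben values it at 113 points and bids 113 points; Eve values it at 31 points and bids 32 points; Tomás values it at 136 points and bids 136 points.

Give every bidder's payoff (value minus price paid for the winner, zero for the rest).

Hugo 0 points, Bob -86 points, Jonah 0 points, Ben 0 points, Eve 0 points, Tomás 0 points.

Ranking the bids: Bob 137 points, then Tomás 136 points, then Ben 113 points, then Jonah 71 points, then Eve 32 points, then Hugo 15 points.
Bob has the top bid and wins; the price is the second-highest bid, 136 points.
Bob's payoff = 50 points − 136 points = -86 points. All other bidders lose, so their payoff is 0.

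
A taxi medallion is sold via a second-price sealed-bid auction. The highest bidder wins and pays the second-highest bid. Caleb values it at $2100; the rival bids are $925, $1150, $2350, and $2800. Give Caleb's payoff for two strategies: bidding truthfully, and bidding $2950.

The highest competing bid is $2800.
Bidding truthfully at $2100: the top bid is $2800 (a rival), so Caleb loses. Payoff = $0.
Bidding $2950: Caleb has the top bid, wins, and pays the second-highest bid $2800. Payoff = $2100 − $2800 = -$700.

(a) $0  (b) -$700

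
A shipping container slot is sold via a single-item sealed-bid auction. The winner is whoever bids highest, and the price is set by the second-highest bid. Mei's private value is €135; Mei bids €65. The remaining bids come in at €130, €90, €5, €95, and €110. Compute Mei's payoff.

Highest competing bid: €130.
Mei's bid €65 is not the highest, so Mei loses, pays nothing, and earns zero payoff.

Mei's payoff: €0.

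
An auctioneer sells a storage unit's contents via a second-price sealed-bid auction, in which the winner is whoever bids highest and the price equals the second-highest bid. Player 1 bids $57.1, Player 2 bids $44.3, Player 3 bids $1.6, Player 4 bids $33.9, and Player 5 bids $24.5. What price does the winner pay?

Price paid: $44.3.

Sorted high to low: Player 1 $57.1 > Player 2 $44.3 > Player 4 $33.9 > Player 5 $24.5 > Player 3 $1.6.
Player 1 is the highest bidder, so Player 1 wins.
Under the second-price rule, the price is the second-highest bid: $44.3.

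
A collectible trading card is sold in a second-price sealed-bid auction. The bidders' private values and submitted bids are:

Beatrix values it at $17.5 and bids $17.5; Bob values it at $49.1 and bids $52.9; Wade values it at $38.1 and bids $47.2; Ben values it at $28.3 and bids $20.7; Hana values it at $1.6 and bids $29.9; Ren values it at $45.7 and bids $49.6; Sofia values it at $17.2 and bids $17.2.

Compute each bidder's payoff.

Payoffs: Beatrix $0.0, Bob -$0.5, Wade $0.0, Ben $0.0, Hana $0.0, Ren $0.0, Sofia $0.0.

Ordered from highest: Bob $52.9 > Ren $49.6 > Wade $47.2 > Hana $29.9 > Ben $20.7 > Beatrix $17.5 > Sofia $17.2.
Bob has the top bid and wins; the price is the second-highest bid, $49.6.
Bob's payoff = $49.1 − $49.6 = -$0.5. All other bidders lose, so their payoff is 0.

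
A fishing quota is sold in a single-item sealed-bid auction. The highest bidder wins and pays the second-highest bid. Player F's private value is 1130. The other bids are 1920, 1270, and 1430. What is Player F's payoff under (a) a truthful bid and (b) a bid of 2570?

The highest competing bid is 1920.
Bidding truthfully at 1130: the top bid is 1920 (a rival), so Player F loses. Payoff = 0.
Bidding 2570: Player F has the top bid, wins, and pays the second-highest bid 1920. Payoff = 1130 − 1920 = -790.

Truthful: 0; alternative: -790.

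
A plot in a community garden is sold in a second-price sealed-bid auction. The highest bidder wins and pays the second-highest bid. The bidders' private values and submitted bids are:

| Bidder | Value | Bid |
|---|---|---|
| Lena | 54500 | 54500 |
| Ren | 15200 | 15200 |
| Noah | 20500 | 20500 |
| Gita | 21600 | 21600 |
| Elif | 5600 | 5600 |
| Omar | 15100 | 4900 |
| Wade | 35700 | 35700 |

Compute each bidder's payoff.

Payoffs: Lena 18800, Ren 0, Noah 0, Gita 0, Elif 0, Omar 0, Wade 0.

Bids in descending order: Lena 54500; Wade 35700; Gita 21600; Noah 20500; Ren 15200; Elif 5600; Omar 4900.
Lena has the top bid and wins; the price is the second-highest bid, 35700.
Lena's payoff = 54500 − 35700 = 18800. All other bidders lose, so their payoff is 0.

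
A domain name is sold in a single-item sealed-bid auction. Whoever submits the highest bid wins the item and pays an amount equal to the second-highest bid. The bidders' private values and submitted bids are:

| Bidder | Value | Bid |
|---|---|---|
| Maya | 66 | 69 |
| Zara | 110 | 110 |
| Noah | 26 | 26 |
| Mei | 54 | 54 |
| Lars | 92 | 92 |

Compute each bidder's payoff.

Ranking the bids: Zara 110; Lars 92; Maya 69; Mei 54; Noah 26.
Zara has the top bid and wins; the price is the second-highest bid, 92.
Zara's payoff = 110 − 92 = 18. All other bidders lose, so their payoff is 0.

Maya 0, Zara 18, Noah 0, Mei 0, Lars 0.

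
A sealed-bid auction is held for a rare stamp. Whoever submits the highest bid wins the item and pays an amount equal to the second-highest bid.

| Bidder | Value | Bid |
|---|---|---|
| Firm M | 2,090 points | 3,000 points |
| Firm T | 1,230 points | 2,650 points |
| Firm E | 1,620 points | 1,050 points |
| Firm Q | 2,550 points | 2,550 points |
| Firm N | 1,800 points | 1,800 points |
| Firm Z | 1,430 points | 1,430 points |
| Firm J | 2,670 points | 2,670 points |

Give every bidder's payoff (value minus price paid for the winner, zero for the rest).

Firm M -580 points, Firm T 0 points, Firm E 0 points, Firm Q 0 points, Firm N 0 points, Firm Z 0 points, Firm J 0 points.

Ordered from highest: Firm M 3,000 points > Firm J 2,670 points > Firm T 2,650 points > Firm Q 2,550 points > Firm N 1,800 points > Firm Z 1,430 points > Firm E 1,050 points.
Firm M has the top bid and wins; the price is the second-highest bid, 2,670 points.
Firm M's payoff = 2,090 points − 2,670 points = -580 points. All other bidders lose, so their payoff is 0.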